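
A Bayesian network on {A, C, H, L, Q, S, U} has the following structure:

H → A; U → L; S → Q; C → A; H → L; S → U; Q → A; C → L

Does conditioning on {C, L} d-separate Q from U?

No — Q and U are not d-separated given {C, L}.

There are 3 undirected paths between Q and U; checking each against the conditioning set {C, L}:
Path 1: Q ← S → U
  S is a fork and S is not conditioned on — no node blocks this path, so it is active.
Path 2: Q → A ← H → L ← U
  A is a collider here and neither A nor any of its descendants is conditioned on, so the collider stays closed — the path is blocked at A.
Path 3: Q → A ← C → L ← U
  A is a collider here and neither A nor any of its descendants is conditioned on, so the collider stays closed — the path is blocked at A.
At least one path is unblocked, so d-separation fails.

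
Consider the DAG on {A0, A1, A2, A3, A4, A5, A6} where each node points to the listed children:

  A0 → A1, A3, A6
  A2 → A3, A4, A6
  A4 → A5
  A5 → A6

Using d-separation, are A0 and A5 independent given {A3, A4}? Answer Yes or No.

4 paths connect A0 and A5; each must be blocked for d-separation to hold:
Path 1: A0 → A3 ← A2 → A4 → A5
  A4 is a chain here and A4 is conditioned on, so the path is blocked at A4.
Path 2: A0 → A3 ← A2 → A6 ← A5
  A6 is a collider here and neither A6 nor any of its descendants is conditioned on, so the collider stays closed — the path is blocked at A6.
Path 3: A0 → A6 ← A5
  A6 is a collider here and neither A6 nor any of its descendants is conditioned on, so the collider stays closed — the path is blocked at A6.
Path 4: A0 → A6 ← A2 → A4 → A5
  A6 is a collider here and neither A6 nor any of its descendants is conditioned on, so the collider stays closed — the path is blocked at A6.
Every path is blocked, so A0 and A5 are d-separated given {A3, A4}.

Yes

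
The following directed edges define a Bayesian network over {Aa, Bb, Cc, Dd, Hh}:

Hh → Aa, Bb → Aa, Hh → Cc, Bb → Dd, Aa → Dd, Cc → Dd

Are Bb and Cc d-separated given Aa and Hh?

4 paths connect Bb and Cc; each must be blocked for d-separation to hold:
Path 1: Bb → Dd ← Aa ← Hh → Cc
  Dd is a collider here and neither Dd nor any of its descendants is conditioned on, so the collider stays closed — the path is blocked at Dd.
Path 2: Bb → Dd ← Cc
  Dd is a collider here and neither Dd nor any of its descendants is conditioned on, so the collider stays closed — the path is blocked at Dd.
Path 3: Bb → Aa → Dd ← Cc
  Aa is a chain here and Aa is conditioned on, so the path is blocked at Aa.
Path 4: Bb → Aa ← Hh → Cc
  Hh is a fork here and Hh is conditioned on, so the path is blocked at Hh.
Since every path is blocked, d-separation holds.

Yes — Bb and Cc are d-separated given {Aa, Hh}.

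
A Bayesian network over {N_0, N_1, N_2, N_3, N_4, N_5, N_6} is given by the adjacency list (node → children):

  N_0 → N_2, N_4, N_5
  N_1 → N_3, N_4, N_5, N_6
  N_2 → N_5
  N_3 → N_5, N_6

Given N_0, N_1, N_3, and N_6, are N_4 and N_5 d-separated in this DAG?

Yes — N_4 and N_5 are d-separated given {N_0, N_1, N_3, N_6}.

5 paths connect N_4 and N_5; each must be blocked for d-separation to hold:
  1. N_4 ← N_0 → N_5 — N_0:fork[blocks] ⇒ blocked
  2. N_4 ← N_0 → N_2 → N_5 — N_0:fork[blocks]; N_2:chain[open] ⇒ blocked
  3. N_4 ← N_1 → N_3 → N_5 — N_1:fork[blocks]; N_3:chain[blocks] ⇒ blocked
  4. N_4 ← N_1 → N_6 ← N_3 → N_5 — N_1:fork[blocks]; N_6:collider[open]; N_3:fork[blocks] ⇒ blocked
  5. N_4 ← N_1 → N_5 — N_1:fork[blocks] ⇒ blocked
Since every path is blocked, d-separation holds.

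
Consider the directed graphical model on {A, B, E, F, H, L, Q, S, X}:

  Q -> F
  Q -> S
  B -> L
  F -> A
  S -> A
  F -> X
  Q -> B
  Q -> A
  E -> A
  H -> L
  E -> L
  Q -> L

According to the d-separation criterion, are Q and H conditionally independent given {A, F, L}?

No — Q and H are not d-separated given {A, F, L}.

5 paths connect Q and H; each must be blocked for d-separation to hold:
Path 1: Q → S → A ← E → L ← H
  S is a chain and S is not conditioned on; A is a collider and A is conditioned on, which opens it; E is a fork and E is not conditioned on; L is a collider and L is conditioned on, which opens it — no node blocks this path, so it is active.
Path 2: Q → B → L ← H
  B is a chain and B is not conditioned on; L is a collider and L is conditioned on, which opens it — no node blocks this path, so it is active.
Path 3: Q → L ← H
  L is a collider and L is conditioned on, which opens it — no node blocks this path, so it is active.
Path 4: Q → A ← E → L ← H
  A is a collider and A is conditioned on, which opens it; E is a fork and E is not conditioned on; L is a collider and L is conditioned on, which opens it — no node blocks this path, so it is active.
Path 5: Q → F → A ← E → L ← H
  F is a chain here and F is conditioned on, so the path is blocked at F.
At least one path is unblocked, so d-separation fails.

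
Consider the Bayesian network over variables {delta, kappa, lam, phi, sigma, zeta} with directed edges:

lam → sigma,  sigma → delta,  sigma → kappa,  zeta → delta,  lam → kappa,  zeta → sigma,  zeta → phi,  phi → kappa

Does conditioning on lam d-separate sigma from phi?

No

Enumerating the 4 paths from sigma to phi and testing each for blocking by {lam}:
Path 1: sigma ← lam → kappa ← phi
  lam is a fork here and lam is conditioned on, so the path is blocked at lam.
Path 2: sigma ← zeta → phi
  zeta is a fork and zeta is not conditioned on — no node blocks this path, so it is active.
Path 3: sigma → delta ← zeta → phi
  delta is a collider here and neither delta nor any of its descendants is conditioned on, so the collider stays closed — the path is blocked at delta.
Path 4: sigma → kappa ← phi
  kappa is a collider here and neither kappa nor any of its descendants is conditioned on, so the collider stays closed — the path is blocked at kappa.
At least one path is unblocked, so d-separation fails.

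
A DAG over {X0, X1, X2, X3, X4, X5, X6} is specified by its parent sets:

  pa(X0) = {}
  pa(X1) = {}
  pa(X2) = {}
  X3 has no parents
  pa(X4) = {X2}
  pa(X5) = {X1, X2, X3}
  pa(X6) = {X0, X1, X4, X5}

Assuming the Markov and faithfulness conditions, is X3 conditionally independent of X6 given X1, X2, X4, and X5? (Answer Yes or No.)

We examine all 3 paths between X3 and X6:
Path 1: X3 → X5 ← X2 → X4 → X6
  X2 is a fork here and X2 is conditioned on, so the path is blocked at X2.
Path 2: X3 → X5 → X6
  X5 is a chain here and X5 is conditioned on, so the path is blocked at X5.
Path 3: X3 → X5 ← X1 → X6
  X1 is a fork here and X1 is conditioned on, so the path is blocked at X1.
Since every path is blocked, d-separation holds.

Yes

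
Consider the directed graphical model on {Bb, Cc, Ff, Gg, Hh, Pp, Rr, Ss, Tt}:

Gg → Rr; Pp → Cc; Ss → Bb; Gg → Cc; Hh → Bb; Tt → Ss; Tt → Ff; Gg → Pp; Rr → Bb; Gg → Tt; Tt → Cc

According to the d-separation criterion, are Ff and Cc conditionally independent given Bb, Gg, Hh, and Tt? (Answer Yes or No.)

Yes

Enumerating the 5 paths from Ff to Cc and testing each for blocking by {Bb, Gg, Hh, Tt}:
Path 1: Ff ← Tt ← Gg → Cc
  Tt is a chain here and Tt is conditioned on, so the path is blocked at Tt.
Path 2: Ff ← Tt ← Gg → Pp → Cc
  Tt is a chain here and Tt is conditioned on, so the path is blocked at Tt.
Path 3: Ff ← Tt → Cc
  Tt is a fork here and Tt is conditioned on, so the path is blocked at Tt.
Path 4: Ff ← Tt → Ss → Bb ← Rr ← Gg → Cc
  Tt is a fork here and Tt is conditioned on, so the path is blocked at Tt.
Path 5: Ff ← Tt → Ss → Bb ← Rr ← Gg → Pp → Cc
  Tt is a fork here and Tt is conditioned on, so the path is blocked at Tt.
Since every path is blocked, d-separation holds.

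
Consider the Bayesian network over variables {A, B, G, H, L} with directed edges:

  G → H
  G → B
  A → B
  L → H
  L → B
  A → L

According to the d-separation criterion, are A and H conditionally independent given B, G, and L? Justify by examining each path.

There are 4 undirected paths between A and H; checking each against the conditioning set {B, G, L}:
Path 1: A → B ← L → H
  L is a fork here and L is conditioned on, so the path is blocked at L.
Path 2: A → B ← G → H
  G is a fork here and G is conditioned on, so the path is blocked at G.
Path 3: A → L → B ← G → H
  L is a chain here and L is conditioned on, so the path is blocked at L.
Path 4: A → L → H
  L is a chain here and L is conditioned on, so the path is blocked at L.
Since every path is blocked, d-separation holds.

Yes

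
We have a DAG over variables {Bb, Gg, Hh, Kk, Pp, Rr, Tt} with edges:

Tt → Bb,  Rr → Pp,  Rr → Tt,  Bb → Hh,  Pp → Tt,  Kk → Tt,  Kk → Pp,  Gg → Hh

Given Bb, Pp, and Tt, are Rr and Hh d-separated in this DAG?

Enumerating the 3 paths from Rr to Hh and testing each for blocking by {Bb, Pp, Tt}:
  1. Rr → Tt → Bb → Hh — Tt:chain[blocks]; Bb:chain[blocks] ⇒ blocked
  2. Rr → Pp → Tt → Bb → Hh — Pp:chain[blocks]; Tt:chain[blocks]; Bb:chain[blocks] ⇒ blocked
  3. Rr → Pp ← Kk → Tt → Bb → Hh — Pp:collider[open]; Kk:fork[open]; Tt:chain[blocks]; Bb:chain[blocks] ⇒ blocked
Every path is blocked, so Rr and Hh are d-separated given {Bb, Pp, Tt}.

Yes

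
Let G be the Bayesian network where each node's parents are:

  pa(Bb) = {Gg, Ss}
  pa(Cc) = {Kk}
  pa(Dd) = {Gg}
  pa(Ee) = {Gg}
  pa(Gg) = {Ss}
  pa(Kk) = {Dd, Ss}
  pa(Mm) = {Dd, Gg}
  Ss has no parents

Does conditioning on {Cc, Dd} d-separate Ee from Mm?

4 paths connect Ee and Mm; each must be blocked for d-separation to hold:
  1. Ee ← Gg ← Ss → Kk ← Dd → Mm — Gg:chain[open]; Ss:fork[open]; Kk:collider[open]; Dd:fork[blocks] ⇒ blocked
  2. Ee ← Gg → Bb ← Ss → Kk ← Dd → Mm — Gg:fork[open]; Bb:collider[blocks]; Ss:fork[open]; Kk:collider[open]; Dd:fork[blocks] ⇒ blocked
  3. Ee ← Gg → Dd → Mm — Gg:fork[open]; Dd:chain[blocks] ⇒ blocked
  4. Ee ← Gg → Mm — Gg:fork[open] ⇒ active
Because an active path exists, Ee and Mm are not d-separated.

No — Ee and Mm are not d-separated given {Cc, Dd}.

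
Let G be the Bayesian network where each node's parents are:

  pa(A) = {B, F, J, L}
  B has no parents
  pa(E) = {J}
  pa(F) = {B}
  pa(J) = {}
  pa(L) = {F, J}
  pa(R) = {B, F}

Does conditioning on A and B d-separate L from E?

No

Enumerating the 5 paths from L to E and testing each for blocking by {A, B}:
Path 1: L ← F ← B → A ← J → E
  B is a fork here and B is conditioned on, so the path is blocked at B.
Path 2: L ← F → R ← B → A ← J → E
  R is a collider here and neither R nor any of its descendants is conditioned on, so the collider stays closed — the path is blocked at R.
Path 3: L ← F → A ← J → E
  F is a fork and F is not conditioned on; A is a collider and A is conditioned on, which opens it; J is a fork and J is not conditioned on — no node blocks this path, so it is active.
Path 4: L → A ← J → E
  A is a collider and A is conditioned on, which opens it; J is a fork and J is not conditioned on — no node blocks this path, so it is active.
Path 5: L ← J → E
  J is a fork and J is not conditioned on — no node blocks this path, so it is active.
Since the path L ← F → A ← J → E is active, L and E are not d-separated given {A, B}.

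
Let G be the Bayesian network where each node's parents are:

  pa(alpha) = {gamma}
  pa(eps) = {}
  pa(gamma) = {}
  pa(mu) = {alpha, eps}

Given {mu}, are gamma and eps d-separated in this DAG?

No

Only one path connects gamma and eps:
Path 1: gamma → alpha → mu ← eps
  alpha is a chain and alpha is not conditioned on; mu is a collider and mu is conditioned on, which opens it — no node blocks this path, so it is active.
Since the path gamma → alpha → mu ← eps is active, gamma and eps are not d-separated given {mu}.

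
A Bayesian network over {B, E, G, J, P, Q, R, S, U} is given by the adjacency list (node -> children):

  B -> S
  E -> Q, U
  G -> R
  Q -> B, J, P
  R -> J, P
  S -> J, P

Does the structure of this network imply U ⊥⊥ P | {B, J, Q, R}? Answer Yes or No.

Enumerating the 5 paths from U to P and testing each for blocking by {B, J, Q, R}:
Path 1: U ← E → Q → P
  Q is a chain here and Q is conditioned on, so the path is blocked at Q.
Path 2: U ← E → Q → J ← R → P
  Q is a chain here and Q is conditioned on, so the path is blocked at Q.
Path 3: U ← E → Q → J ← S → P
  Q is a chain here and Q is conditioned on, so the path is blocked at Q.
Path 4: U ← E → Q → B → S → P
  Q is a chain here and Q is conditioned on, so the path is blocked at Q.
Path 5: U ← E → Q → B → S → J ← R → P
  Q is a chain here and Q is conditioned on, so the path is blocked at Q.
All paths are blocked; U ⊥ P | {B, J, Q, R} holds.

Yes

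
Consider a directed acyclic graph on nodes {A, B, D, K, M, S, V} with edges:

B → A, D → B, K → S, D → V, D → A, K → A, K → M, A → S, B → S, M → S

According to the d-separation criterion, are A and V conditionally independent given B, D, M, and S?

Yes

5 paths connect A and V; each must be blocked for d-separation to hold:
Path 1: A → S ← B ← D → V
  B is a chain here and B is conditioned on, so the path is blocked at B.
Path 2: A ← D → V
  D is a fork here and D is conditioned on, so the path is blocked at D.
Path 3: A ← B ← D → V
  B is a chain here and B is conditioned on, so the path is blocked at B.
Path 4: A ← K → S ← B ← D → V
  B is a chain here and B is conditioned on, so the path is blocked at B.
Path 5: A ← K → M → S ← B ← D → V
  M is a chain here and M is conditioned on, so the path is blocked at M.
All paths are blocked; A ⊥ V | {B, D, M, S} holds.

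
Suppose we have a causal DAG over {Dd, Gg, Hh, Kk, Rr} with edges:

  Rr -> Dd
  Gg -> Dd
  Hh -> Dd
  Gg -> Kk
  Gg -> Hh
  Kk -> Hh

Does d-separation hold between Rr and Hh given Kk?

Yes

There are 3 undirected paths between Rr and Hh; checking each against the conditioning set {Kk}:
  1. Rr → Dd ← Hh — Dd:collider[blocks] ⇒ blocked
  2. Rr → Dd ← Gg → Kk → Hh — Dd:collider[blocks]; Gg:fork[open]; Kk:chain[blocks] ⇒ blocked
  3. Rr → Dd ← Gg → Hh — Dd:collider[blocks]; Gg:fork[open] ⇒ blocked
Every path is blocked, so Rr and Hh are d-separated given {Kk}.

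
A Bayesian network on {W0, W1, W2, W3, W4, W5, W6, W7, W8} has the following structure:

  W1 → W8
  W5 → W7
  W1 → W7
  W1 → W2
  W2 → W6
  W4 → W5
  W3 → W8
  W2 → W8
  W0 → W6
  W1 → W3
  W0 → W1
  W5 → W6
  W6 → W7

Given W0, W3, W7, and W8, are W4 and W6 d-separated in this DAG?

There are 6 undirected paths between W4 and W6; checking each against the conditioning set {W0, W3, W7, W8}:
Path 1: W4 → W5 → W6
  W5 is a chain and W5 is not conditioned on — no node blocks this path, so it is active.
Path 2: W4 → W5 → W7 ← W1 → W8 ← W2 → W6
  W5 is a chain and W5 is not conditioned on; W7 is a collider and W7 is conditioned on, which opens it; W1 is a fork and W1 is not conditioned on; W8 is a collider and W8 is conditioned on, which opens it; W2 is a fork and W2 is not conditioned on — no node blocks this path, so it is active.
Path 3: W4 → W5 → W7 ← W1 → W3 → W8 ← W2 → W6
  W3 is a chain here and W3 is conditioned on, so the path is blocked at W3.
Path 4: W4 → W5 → W7 ← W1 ← W0 → W6
  W0 is a fork here and W0 is conditioned on, so the path is blocked at W0.
Path 5: W4 → W5 → W7 ← W1 → W2 → W6
  W5 is a chain and W5 is not conditioned on; W7 is a collider and W7 is conditioned on, which opens it; W1 is a fork and W1 is not conditioned on; W2 is a chain and W2 is not conditioned on — no node blocks this path, so it is active.
Path 6: W4 → W5 → W7 ← W6
  W5 is a chain and W5 is not conditioned on; W7 is a collider and W7 is conditioned on, which opens it — no node blocks this path, so it is active.
Since the path W4 → W5 → W6 is active, W4 and W6 are not d-separated given {W0, W3, W7, W8}.

No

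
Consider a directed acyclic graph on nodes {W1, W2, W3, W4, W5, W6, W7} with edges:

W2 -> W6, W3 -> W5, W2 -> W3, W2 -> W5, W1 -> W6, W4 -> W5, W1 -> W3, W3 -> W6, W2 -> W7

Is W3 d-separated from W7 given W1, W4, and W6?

We examine all 4 paths between W3 and W7:
  1. W3 → W5 ← W2 → W7 — W5:collider[blocks]; W2:fork[open] ⇒ blocked
  2. W3 ← W1 → W6 ← W2 → W7 — W1:fork[blocks]; W6:collider[open]; W2:fork[open] ⇒ blocked
  3. W3 ← W2 → W7 — W2:fork[open] ⇒ active
  4. W3 → W6 ← W2 → W7 — W6:collider[open]; W2:fork[open] ⇒ active
Because an active path exists, W3 and W7 are not d-separated.

No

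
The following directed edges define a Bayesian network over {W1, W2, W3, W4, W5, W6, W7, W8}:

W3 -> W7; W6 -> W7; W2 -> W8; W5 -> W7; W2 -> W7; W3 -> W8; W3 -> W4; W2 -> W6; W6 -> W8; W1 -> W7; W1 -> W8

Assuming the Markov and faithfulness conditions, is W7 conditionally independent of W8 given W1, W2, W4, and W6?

No

There are 6 undirected paths between W7 and W8; checking each against the conditioning set {W1, W2, W4, W6}:
Path 1: W7 ← W3 → W8
  W3 is a fork and W3 is not conditioned on — no node blocks this path, so it is active.
Path 2: W7 ← W1 → W8
  W1 is a fork here and W1 is conditioned on, so the path is blocked at W1.
Path 3: W7 ← W2 → W8
  W2 is a fork here and W2 is conditioned on, so the path is blocked at W2.
Path 4: W7 ← W2 → W6 → W8
  W2 is a fork here and W2 is conditioned on, so the path is blocked at W2.
Path 5: W7 ← W6 → W8
  W6 is a fork here and W6 is conditioned on, so the path is blocked at W6.
Path 6: W7 ← W6 ← W2 → W8
  W6 is a chain here and W6 is conditioned on, so the path is blocked at W6.
Since the path W7 ← W3 → W8 is active, W7 and W8 are not d-separated given {W1, W2, W4, W6}.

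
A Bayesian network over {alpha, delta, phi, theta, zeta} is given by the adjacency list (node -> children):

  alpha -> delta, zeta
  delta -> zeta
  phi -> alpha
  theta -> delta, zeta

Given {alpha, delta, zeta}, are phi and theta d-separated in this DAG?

Enumerating the 4 paths from phi to theta and testing each for blocking by {alpha, delta, zeta}:
  1. phi → alpha → zeta ← theta — alpha:chain[blocks]; zeta:collider[open] ⇒ blocked
  2. phi → alpha → zeta ← delta ← theta — alpha:chain[blocks]; zeta:collider[open]; delta:chain[blocks] ⇒ blocked
  3. phi → alpha → delta ← theta — alpha:chain[blocks]; delta:collider[open] ⇒ blocked
  4. phi → alpha → delta → zeta ← theta — alpha:chain[blocks]; delta:chain[blocks]; zeta:collider[open] ⇒ blocked
All paths are blocked; phi ⊥ theta | {alpha, delta, zeta} holds.

Yes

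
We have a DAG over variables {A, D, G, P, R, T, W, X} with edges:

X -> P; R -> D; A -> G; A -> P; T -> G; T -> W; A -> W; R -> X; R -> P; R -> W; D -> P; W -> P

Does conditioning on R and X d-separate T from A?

Yes

There are 6 undirected paths between T and A; checking each against the conditioning set {R, X}:
Path 1: T → G ← A
  G is a collider here and neither G nor any of its descendants is conditioned on, so the collider stays closed — the path is blocked at G.
Path 2: T → W → P ← A
  P is a collider here and neither P nor any of its descendants is conditioned on, so the collider stays closed — the path is blocked at P.
Path 3: T → W ← A
  W is a collider here and neither W nor any of its descendants is conditioned on, so the collider stays closed — the path is blocked at W.
Path 4: T → W ← R → D → P ← A
  W is a collider here and neither W nor any of its descendants is conditioned on, so the collider stays closed — the path is blocked at W.
Path 5: T → W ← R → P ← A
  W is a collider here and neither W nor any of its descendants is conditioned on, so the collider stays closed — the path is blocked at W.
Path 6: T → W ← R → X → P ← A
  W is a collider here and neither W nor any of its descendants is conditioned on, so the collider stays closed — the path is blocked at W.
All paths are blocked; T ⊥ A | {R, X} holds.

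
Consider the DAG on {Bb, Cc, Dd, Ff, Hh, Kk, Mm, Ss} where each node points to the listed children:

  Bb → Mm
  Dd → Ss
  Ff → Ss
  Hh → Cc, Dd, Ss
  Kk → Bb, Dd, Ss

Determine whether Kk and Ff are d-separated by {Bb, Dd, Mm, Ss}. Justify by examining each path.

No — Kk and Ff are not d-separated given {Bb, Dd, Mm, Ss}.

There are 3 undirected paths between Kk and Ff; checking each against the conditioning set {Bb, Dd, Mm, Ss}:
Path 1: Kk → Dd → Ss ← Ff
  Dd is a chain here and Dd is conditioned on, so the path is blocked at Dd.
Path 2: Kk → Dd ← Hh → Ss ← Ff
  Dd is a collider and Dd is conditioned on, which opens it; Hh is a fork and Hh is not conditioned on; Ss is a collider and Ss is conditioned on, which opens it — no node blocks this path, so it is active.
Path 3: Kk → Ss ← Ff
  Ss is a collider and Ss is conditioned on, which opens it — no node blocks this path, so it is active.
Since the path Kk → Dd ← Hh → Ss ← Ff is active, Kk and Ff are not d-separated given {Bb, Dd, Mm, Ss}.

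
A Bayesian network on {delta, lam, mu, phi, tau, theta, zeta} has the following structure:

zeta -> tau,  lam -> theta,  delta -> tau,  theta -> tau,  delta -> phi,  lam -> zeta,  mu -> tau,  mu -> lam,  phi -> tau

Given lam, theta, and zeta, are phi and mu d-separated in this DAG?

We examine all 6 paths between phi and mu:
  1. phi ← delta → tau ← mu — delta:fork[open]; tau:collider[blocks] ⇒ blocked
  2. phi ← delta → tau ← theta ← lam ← mu — delta:fork[open]; tau:collider[blocks]; theta:chain[blocks]; lam:chain[blocks] ⇒ blocked
  3. phi ← delta → tau ← zeta ← lam ← mu — delta:fork[open]; tau:collider[blocks]; zeta:chain[blocks]; lam:chain[blocks] ⇒ blocked
  4. phi → tau ← mu — tau:collider[blocks] ⇒ blocked
  5. phi → tau ← theta ← lam ← mu — tau:collider[blocks]; theta:chain[blocks]; lam:chain[blocks] ⇒ blocked
  6. phi → tau ← zeta ← lam ← mu — tau:collider[blocks]; zeta:chain[blocks]; lam:chain[blocks] ⇒ blocked
Since every path is blocked, d-separation holds.

Yes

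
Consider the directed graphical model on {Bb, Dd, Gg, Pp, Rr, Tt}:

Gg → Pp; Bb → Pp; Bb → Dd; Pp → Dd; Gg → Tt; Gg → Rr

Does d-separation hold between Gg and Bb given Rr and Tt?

Yes — Gg and Bb are d-separated given {Rr, Tt}.

There are 2 undirected paths between Gg and Bb; checking each against the conditioning set {Rr, Tt}:
  1. Gg → Pp → Dd ← Bb — Pp:chain[open]; Dd:collider[blocks] ⇒ blocked
  2. Gg → Pp ← Bb — Pp:collider[blocks] ⇒ blocked
Since every path is blocked, d-separation holds.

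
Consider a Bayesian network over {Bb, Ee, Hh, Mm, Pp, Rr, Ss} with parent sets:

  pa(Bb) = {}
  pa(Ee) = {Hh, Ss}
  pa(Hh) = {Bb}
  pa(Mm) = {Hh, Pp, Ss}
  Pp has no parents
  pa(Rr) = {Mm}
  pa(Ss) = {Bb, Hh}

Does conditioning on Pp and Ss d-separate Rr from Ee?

There are 6 undirected paths between Rr and Ee; checking each against the conditioning set {Pp, Ss}:
Path 1: Rr ← Mm ← Hh → Ss → Ee
  Ss is a chain here and Ss is conditioned on, so the path is blocked at Ss.
Path 2: Rr ← Mm ← Hh → Ee
  Mm is a chain and Mm is not conditioned on; Hh is a fork and Hh is not conditioned on — no node blocks this path, so it is active.
Path 3: Rr ← Mm ← Hh ← Bb → Ss → Ee
  Ss is a chain here and Ss is conditioned on, so the path is blocked at Ss.
Path 4: Rr ← Mm ← Ss ← Hh → Ee
  Ss is a chain here and Ss is conditioned on, so the path is blocked at Ss.
Path 5: Rr ← Mm ← Ss → Ee
  Ss is a fork here and Ss is conditioned on, so the path is blocked at Ss.
Path 6: Rr ← Mm ← Ss ← Bb → Hh → Ee
  Ss is a chain here and Ss is conditioned on, so the path is blocked at Ss.
Because an active path exists, Rr and Ee are not d-separated.

No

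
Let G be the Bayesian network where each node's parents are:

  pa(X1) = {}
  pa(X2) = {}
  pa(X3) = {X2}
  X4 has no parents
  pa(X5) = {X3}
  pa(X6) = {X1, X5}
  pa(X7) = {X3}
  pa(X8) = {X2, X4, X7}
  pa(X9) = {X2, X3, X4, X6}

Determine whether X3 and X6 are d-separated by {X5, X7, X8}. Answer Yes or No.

We examine all 6 paths between X3 and X6:
  1. X3 ← X2 → X8 ← X4 → X9 ← X6 — X2:fork[open]; X8:collider[open]; X4:fork[open]; X9:collider[blocks] ⇒ blocked
  2. X3 ← X2 → X9 ← X6 — X2:fork[open]; X9:collider[blocks] ⇒ blocked
  3. X3 → X7 → X8 ← X2 → X9 ← X6 — X7:chain[blocks]; X8:collider[open]; X2:fork[open]; X9:collider[blocks] ⇒ blocked
  4. X3 → X7 → X8 ← X4 → X9 ← X6 — X7:chain[blocks]; X8:collider[open]; X4:fork[open]; X9:collider[blocks] ⇒ blocked
  5. X3 → X5 → X6 — X5:chain[blocks] ⇒ blocked
  6. X3 → X9 ← X6 — X9:collider[blocks] ⇒ blocked
Since every path is blocked, d-separation holds.

Yes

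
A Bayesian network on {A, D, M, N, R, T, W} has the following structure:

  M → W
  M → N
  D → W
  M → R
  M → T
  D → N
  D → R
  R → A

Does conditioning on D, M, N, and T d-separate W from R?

4 paths connect W and R; each must be blocked for d-separation to hold:
  1. W ← D → N ← M → R — D:fork[blocks]; N:collider[open]; M:fork[blocks] ⇒ blocked
  2. W ← D → R — D:fork[blocks] ⇒ blocked
  3. W ← M → N ← D → R — M:fork[blocks]; N:collider[open]; D:fork[blocks] ⇒ blocked
  4. W ← M → R — M:fork[blocks] ⇒ blocked
Every path is blocked, so W and R are d-separated given {D, M, N, T}.

Yes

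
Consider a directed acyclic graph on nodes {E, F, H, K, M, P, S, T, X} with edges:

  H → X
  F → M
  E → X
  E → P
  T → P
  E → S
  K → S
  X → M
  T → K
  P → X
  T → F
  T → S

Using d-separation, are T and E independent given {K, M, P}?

No

Enumerating the 6 paths from T to E and testing each for blocking by {K, M, P}:
Path 1: T → F → M ← X ← E
  F is a chain and F is not conditioned on; M is a collider and M is conditioned on, which opens it; X is a chain and X is not conditioned on — no node blocks this path, so it is active.
Path 2: T → F → M ← X ← P ← E
  P is a chain here and P is conditioned on, so the path is blocked at P.
Path 3: T → P ← E
  P is a collider and P is conditioned on, which opens it — no node blocks this path, so it is active.
Path 4: T → P → X ← E
  P is a chain here and P is conditioned on, so the path is blocked at P.
Path 5: T → K → S ← E
  K is a chain here and K is conditioned on, so the path is blocked at K.
Path 6: T → S ← E
  S is a collider here and neither S nor any of its descendants is conditioned on, so the collider stays closed — the path is blocked at S.
At least one path is unblocked, so d-separation fails.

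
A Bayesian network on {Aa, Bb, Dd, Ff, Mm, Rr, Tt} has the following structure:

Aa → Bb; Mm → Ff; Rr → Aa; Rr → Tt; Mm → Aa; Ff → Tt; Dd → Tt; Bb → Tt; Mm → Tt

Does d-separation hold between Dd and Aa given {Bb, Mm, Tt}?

Enumerating the 4 paths from Dd to Aa and testing each for blocking by {Bb, Mm, Tt}:
Path 1: Dd → Tt ← Mm → Aa
  Mm is a fork here and Mm is conditioned on, so the path is blocked at Mm.
Path 2: Dd → Tt ← Ff ← Mm → Aa
  Mm is a fork here and Mm is conditioned on, so the path is blocked at Mm.
Path 3: Dd → Tt ← Rr → Aa
  Tt is a collider and Tt is conditioned on, which opens it; Rr is a fork and Rr is not conditioned on — no node blocks this path, so it is active.
Path 4: Dd → Tt ← Bb ← Aa
  Bb is a chain here and Bb is conditioned on, so the path is blocked at Bb.
Since the path Dd → Tt ← Rr → Aa is active, Dd and Aa are not d-separated given {Bb, Mm, Tt}.

No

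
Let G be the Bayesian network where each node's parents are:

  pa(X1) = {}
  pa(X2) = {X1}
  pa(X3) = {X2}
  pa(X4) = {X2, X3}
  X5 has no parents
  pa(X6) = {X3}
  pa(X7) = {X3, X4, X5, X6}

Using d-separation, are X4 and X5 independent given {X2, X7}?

No

There are 5 undirected paths between X4 and X5; checking each against the conditioning set {X2, X7}:
Path 1: X4 ← X2 → X3 → X6 → X7 ← X5
  X2 is a fork here and X2 is conditioned on, so the path is blocked at X2.
Path 2: X4 ← X2 → X3 → X7 ← X5
  X2 is a fork here and X2 is conditioned on, so the path is blocked at X2.
Path 3: X4 ← X3 → X6 → X7 ← X5
  X3 is a fork and X3 is not conditioned on; X6 is a chain and X6 is not conditioned on; X7 is a collider and X7 is conditioned on, which opens it — no node blocks this path, so it is active.
Path 4: X4 ← X3 → X7 ← X5
  X3 is a fork and X3 is not conditioned on; X7 is a collider and X7 is conditioned on, which opens it — no node blocks this path, so it is active.
Path 5: X4 → X7 ← X5
  X7 is a collider and X7 is conditioned on, which opens it — no node blocks this path, so it is active.
At least one path is unblocked, so d-separation fails.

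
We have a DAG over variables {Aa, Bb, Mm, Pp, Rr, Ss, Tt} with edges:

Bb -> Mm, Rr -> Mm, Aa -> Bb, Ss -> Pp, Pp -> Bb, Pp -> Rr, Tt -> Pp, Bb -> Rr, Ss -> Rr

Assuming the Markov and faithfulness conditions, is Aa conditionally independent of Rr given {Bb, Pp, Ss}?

Yes

We examine all 4 paths between Aa and Rr:
  1. Aa → Bb → Mm ← Rr — Bb:chain[blocks]; Mm:collider[blocks] ⇒ blocked
  2. Aa → Bb ← Pp ← Ss → Rr — Bb:collider[open]; Pp:chain[blocks]; Ss:fork[blocks] ⇒ blocked
  3. Aa → Bb ← Pp → Rr — Bb:collider[open]; Pp:fork[blocks] ⇒ blocked
  4. Aa → Bb → Rr — Bb:chain[blocks] ⇒ blocked
Since every path is blocked, d-separation holds.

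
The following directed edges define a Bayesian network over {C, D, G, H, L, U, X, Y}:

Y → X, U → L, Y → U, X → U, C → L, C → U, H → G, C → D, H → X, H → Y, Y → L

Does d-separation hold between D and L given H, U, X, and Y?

No

Enumerating the 5 paths from D to L and testing each for blocking by {H, U, X, Y}:
Path 1: D ← C → L
  C is a fork and C is not conditioned on — no node blocks this path, so it is active.
Path 2: D ← C → U → L
  U is a chain here and U is conditioned on, so the path is blocked at U.
Path 3: D ← C → U ← X ← H → Y → L
  X is a chain here and X is conditioned on, so the path is blocked at X.
Path 4: D ← C → U ← X ← Y → L
  X is a chain here and X is conditioned on, so the path is blocked at X.
Path 5: D ← C → U ← Y → L
  Y is a fork here and Y is conditioned on, so the path is blocked at Y.
Because an active path exists, D and L are not d-separated.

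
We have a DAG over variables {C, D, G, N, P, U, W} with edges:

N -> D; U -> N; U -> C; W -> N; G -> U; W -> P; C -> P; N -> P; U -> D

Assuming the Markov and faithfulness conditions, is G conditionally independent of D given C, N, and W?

Enumerating the 4 paths from G to D and testing each for blocking by {C, N, W}:
  1. G → U → D — U:chain[open] ⇒ active
  2. G → U → N → D — U:chain[open]; N:chain[blocks] ⇒ blocked
  3. G → U → C → P ← N → D — U:chain[open]; C:chain[blocks]; P:collider[blocks]; N:fork[blocks] ⇒ blocked
  4. G → U → C → P ← W → N → D — U:chain[open]; C:chain[blocks]; P:collider[blocks]; W:fork[blocks]; N:chain[blocks] ⇒ blocked
At least one path is unblocked, so d-separation fails.

No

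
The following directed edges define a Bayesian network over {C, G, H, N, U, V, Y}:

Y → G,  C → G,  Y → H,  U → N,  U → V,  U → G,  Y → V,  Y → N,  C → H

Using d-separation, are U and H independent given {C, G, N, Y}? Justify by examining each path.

Yes

We examine all 6 paths between U and H:
Path 1: U → N ← Y → G ← C → H
  Y is a fork here and Y is conditioned on, so the path is blocked at Y.
Path 2: U → N ← Y → H
  Y is a fork here and Y is conditioned on, so the path is blocked at Y.
Path 3: U → V ← Y → G ← C → H
  V is a collider here and neither V nor any of its descendants is conditioned on, so the collider stays closed — the path is blocked at V.
Path 4: U → V ← Y → H
  V is a collider here and neither V nor any of its descendants is conditioned on, so the collider stays closed — the path is blocked at V.
Path 5: U → G ← C → H
  C is a fork here and C is conditioned on, so the path is blocked at C.
Path 6: U → G ← Y → H
  Y is a fork here and Y is conditioned on, so the path is blocked at Y.
Since every path is blocked, d-separation holds.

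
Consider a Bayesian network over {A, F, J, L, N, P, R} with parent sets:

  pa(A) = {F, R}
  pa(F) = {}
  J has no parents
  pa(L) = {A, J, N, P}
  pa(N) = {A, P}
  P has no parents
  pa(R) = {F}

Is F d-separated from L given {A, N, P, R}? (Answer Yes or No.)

We examine all 6 paths between F and L:
  1. F → A → N ← P → L — A:chain[blocks]; N:collider[open]; P:fork[blocks] ⇒ blocked
  2. F → A → N → L — A:chain[blocks]; N:chain[blocks] ⇒ blocked
  3. F → A → L — A:chain[blocks] ⇒ blocked
  4. F → R → A → N ← P → L — R:chain[blocks]; A:chain[blocks]; N:collider[open]; P:fork[blocks] ⇒ blocked
  5. F → R → A → N → L — R:chain[blocks]; A:chain[blocks]; N:chain[blocks] ⇒ blocked
  6. F → R → A → L — R:chain[blocks]; A:chain[blocks] ⇒ blocked
All paths are blocked; F ⊥ L | {A, N, P, R} holds.

Yes — F and L are d-separated given {A, N, P, R}.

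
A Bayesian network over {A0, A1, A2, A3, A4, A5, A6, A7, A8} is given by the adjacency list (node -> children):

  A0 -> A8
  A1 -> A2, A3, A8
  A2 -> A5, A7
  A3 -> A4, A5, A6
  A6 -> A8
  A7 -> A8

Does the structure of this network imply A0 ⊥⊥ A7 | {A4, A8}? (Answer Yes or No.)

5 paths connect A0 and A7; each must be blocked for d-separation to hold:
Path 1: A0 → A8 ← A1 → A3 → A5 ← A2 → A7
  A5 is a collider here and neither A5 nor any of its descendants is conditioned on, so the collider stays closed — the path is blocked at A5.
Path 2: A0 → A8 ← A1 → A2 → A7
  A8 is a collider and A8 is conditioned on, which opens it; A1 is a fork and A1 is not conditioned on; A2 is a chain and A2 is not conditioned on — no node blocks this path, so it is active.
Path 3: A0 → A8 ← A7
  A8 is a collider and A8 is conditioned on, which opens it — no node blocks this path, so it is active.
Path 4: A0 → A8 ← A6 ← A3 ← A1 → A2 → A7
  A8 is a collider and A8 is conditioned on, which opens it; A6 is a chain and A6 is not conditioned on; A3 is a chain and A3 is not conditioned on; A1 is a fork and A1 is not conditioned on; A2 is a chain and A2 is not conditioned on — no node blocks this path, so it is active.
Path 5: A0 → A8 ← A6 ← A3 → A5 ← A2 → A7
  A5 is a collider here and neither A5 nor any of its descendants is conditioned on, so the collider stays closed — the path is blocked at A5.
Because an active path exists, A0 and A7 are not d-separated.

No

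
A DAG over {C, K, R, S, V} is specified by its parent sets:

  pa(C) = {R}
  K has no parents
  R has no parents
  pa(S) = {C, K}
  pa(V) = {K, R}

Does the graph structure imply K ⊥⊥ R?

Yes

Enumerating the 2 paths from K to R and testing each for blocking by ∅:
Path 1: K → S ← C ← R
  S is a collider here and neither S nor any of its descendants is conditioned on, so the collider stays closed — the path is blocked at S.
Path 2: K → V ← R
  V is a collider here and neither V nor any of its descendants is conditioned on, so the collider stays closed — the path is blocked at V.
Every path is blocked, so K and R are d-separated given ∅.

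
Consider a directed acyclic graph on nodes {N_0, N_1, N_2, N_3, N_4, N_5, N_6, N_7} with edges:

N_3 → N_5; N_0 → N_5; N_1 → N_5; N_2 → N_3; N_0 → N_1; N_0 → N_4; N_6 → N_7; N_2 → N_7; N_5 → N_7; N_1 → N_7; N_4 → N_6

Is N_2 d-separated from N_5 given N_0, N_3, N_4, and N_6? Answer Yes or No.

6 paths connect N_2 and N_5; each must be blocked for d-separation to hold:
Path 1: N_2 → N_3 → N_5
  N_3 is a chain here and N_3 is conditioned on, so the path is blocked at N_3.
Path 2: N_2 → N_7 ← N_6 ← N_4 ← N_0 → N_1 → N_5
  N_7 is a collider here and neither N_7 nor any of its descendants is conditioned on, so the collider stays closed — the path is blocked at N_7.
Path 3: N_2 → N_7 ← N_6 ← N_4 ← N_0 → N_5
  N_7 is a collider here and neither N_7 nor any of its descendants is conditioned on, so the collider stays closed — the path is blocked at N_7.
Path 4: N_2 → N_7 ← N_1 ← N_0 → N_5
  N_7 is a collider here and neither N_7 nor any of its descendants is conditioned on, so the collider stays closed — the path is blocked at N_7.
Path 5: N_2 → N_7 ← N_1 → N_5
  N_7 is a collider here and neither N_7 nor any of its descendants is conditioned on, so the collider stays closed — the path is blocked at N_7.
Path 6: N_2 → N_7 ← N_5
  N_7 is a collider here and neither N_7 nor any of its descendants is conditioned on, so the collider stays closed — the path is blocked at N_7.
Every path is blocked, so N_2 and N_5 are d-separated given {N_0, N_3, N_4, N_6}.

Yes — N_2 and N_5 are d-separated given {N_0, N_3, N_4, N_6}.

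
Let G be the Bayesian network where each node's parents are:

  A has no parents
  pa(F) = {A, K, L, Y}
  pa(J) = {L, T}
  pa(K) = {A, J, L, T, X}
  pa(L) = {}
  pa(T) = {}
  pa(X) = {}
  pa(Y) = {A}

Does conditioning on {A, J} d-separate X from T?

6 paths connect X and T; each must be blocked for d-separation to hold:
Path 1: X → K → F ← L → J ← T
  F is a collider here and neither F nor any of its descendants is conditioned on, so the collider stays closed — the path is blocked at F.
Path 2: X → K ← L → J ← T
  K is a collider here and neither K nor any of its descendants is conditioned on, so the collider stays closed — the path is blocked at K.
Path 3: X → K ← J ← T
  K is a collider here and neither K nor any of its descendants is conditioned on, so the collider stays closed — the path is blocked at K.
Path 4: X → K ← T
  K is a collider here and neither K nor any of its descendants is conditioned on, so the collider stays closed — the path is blocked at K.
Path 5: X → K ← A → F ← L → J ← T
  K is a collider here and neither K nor any of its descendants is conditioned on, so the collider stays closed — the path is blocked at K.
Path 6: X → K ← A → Y → F ← L → J ← T
  K is a collider here and neither K nor any of its descendants is conditioned on, so the collider stays closed — the path is blocked at K.
Every path is blocked, so X and T are d-separated given {A, J}.

Yes — X and T are d-separated given {A, J}.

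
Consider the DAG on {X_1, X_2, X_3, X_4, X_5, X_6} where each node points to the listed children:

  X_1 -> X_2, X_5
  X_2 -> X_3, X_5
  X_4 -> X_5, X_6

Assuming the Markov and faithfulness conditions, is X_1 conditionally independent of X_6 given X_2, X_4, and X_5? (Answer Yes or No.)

We examine all 2 paths between X_1 and X_6:
Path 1: X_1 → X_2 → X_5 ← X_4 → X_6
  X_2 is a chain here and X_2 is conditioned on, so the path is blocked at X_2.
Path 2: X_1 → X_5 ← X_4 → X_6
  X_4 is a fork here and X_4 is conditioned on, so the path is blocked at X_4.
All paths are blocked; X_1 ⊥ X_6 | {X_2, X_4, X_5} holds.

Yes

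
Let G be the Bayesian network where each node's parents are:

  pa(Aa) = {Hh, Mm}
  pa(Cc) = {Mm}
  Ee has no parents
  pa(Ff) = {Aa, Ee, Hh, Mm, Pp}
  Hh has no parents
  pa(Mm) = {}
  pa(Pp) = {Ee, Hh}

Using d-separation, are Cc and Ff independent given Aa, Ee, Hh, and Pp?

Enumerating the 5 paths from Cc to Ff and testing each for blocking by {Aa, Ee, Hh, Pp}:
Path 1: Cc ← Mm → Ff
  Mm is a fork and Mm is not conditioned on — no node blocks this path, so it is active.
Path 2: Cc ← Mm → Aa → Ff
  Aa is a chain here and Aa is conditioned on, so the path is blocked at Aa.
Path 3: Cc ← Mm → Aa ← Hh → Ff
  Hh is a fork here and Hh is conditioned on, so the path is blocked at Hh.
Path 4: Cc ← Mm → Aa ← Hh → Pp → Ff
  Hh is a fork here and Hh is conditioned on, so the path is blocked at Hh.
Path 5: Cc ← Mm → Aa ← Hh → Pp ← Ee → Ff
  Hh is a fork here and Hh is conditioned on, so the path is blocked at Hh.
Since the path Cc ← Mm → Ff is active, Cc and Ff are not d-separated given {Aa, Ee, Hh, Pp}.

No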